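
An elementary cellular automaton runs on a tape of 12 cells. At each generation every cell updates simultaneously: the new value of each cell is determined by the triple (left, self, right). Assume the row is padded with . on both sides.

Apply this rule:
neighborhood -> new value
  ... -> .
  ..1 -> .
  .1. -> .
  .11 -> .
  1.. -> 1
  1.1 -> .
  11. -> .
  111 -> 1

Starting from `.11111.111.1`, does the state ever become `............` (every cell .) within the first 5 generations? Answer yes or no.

no

..111...1...
...1.1...1..
......1...1.
.......1...1
........1...
generation 5 is ........1..., still not uniform .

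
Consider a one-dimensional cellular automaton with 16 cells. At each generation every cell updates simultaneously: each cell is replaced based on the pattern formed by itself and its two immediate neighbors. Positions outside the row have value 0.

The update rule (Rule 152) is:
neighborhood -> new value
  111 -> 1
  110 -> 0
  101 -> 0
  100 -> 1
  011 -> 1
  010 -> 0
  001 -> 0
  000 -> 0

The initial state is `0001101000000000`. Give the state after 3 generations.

0001000100000000
0000100010000000
0000010001000000

0000010001000000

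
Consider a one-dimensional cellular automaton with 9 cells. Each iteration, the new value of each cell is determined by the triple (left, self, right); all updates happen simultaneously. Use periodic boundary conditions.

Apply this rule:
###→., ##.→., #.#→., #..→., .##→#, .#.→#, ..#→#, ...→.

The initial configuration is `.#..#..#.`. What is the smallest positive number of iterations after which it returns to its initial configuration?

6

##.##.##.
#..#..#..
#.##.##.#
..#..#..#
.##.##.##
.#..#..#.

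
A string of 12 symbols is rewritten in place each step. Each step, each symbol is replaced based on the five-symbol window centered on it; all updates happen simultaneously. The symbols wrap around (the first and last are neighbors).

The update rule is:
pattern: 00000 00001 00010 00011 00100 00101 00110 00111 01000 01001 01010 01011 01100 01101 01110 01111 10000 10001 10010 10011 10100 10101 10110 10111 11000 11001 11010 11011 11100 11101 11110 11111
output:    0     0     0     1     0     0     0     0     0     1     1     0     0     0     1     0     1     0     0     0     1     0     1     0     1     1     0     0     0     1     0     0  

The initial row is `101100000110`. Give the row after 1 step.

001011001000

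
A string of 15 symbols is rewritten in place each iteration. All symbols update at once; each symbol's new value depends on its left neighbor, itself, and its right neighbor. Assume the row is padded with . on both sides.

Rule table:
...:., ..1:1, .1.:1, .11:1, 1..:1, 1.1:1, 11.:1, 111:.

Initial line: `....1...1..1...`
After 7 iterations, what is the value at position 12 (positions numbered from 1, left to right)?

1

iteration 1: ...111.111111..
iteration 2: ..11.111....11.
iteration 3: .11111.11..1111
iteration 4: 11...1111111..1
iteration 5: 111.11.....1111
iteration 6: 1.11111...11..1
iteration 7: 111...11.111111
position 12 holds 1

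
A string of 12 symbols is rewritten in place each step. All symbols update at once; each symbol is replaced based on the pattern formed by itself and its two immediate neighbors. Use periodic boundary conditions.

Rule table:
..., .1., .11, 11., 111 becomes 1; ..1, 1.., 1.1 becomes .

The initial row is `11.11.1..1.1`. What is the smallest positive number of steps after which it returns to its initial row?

step 1: 11.11.1..1.1

1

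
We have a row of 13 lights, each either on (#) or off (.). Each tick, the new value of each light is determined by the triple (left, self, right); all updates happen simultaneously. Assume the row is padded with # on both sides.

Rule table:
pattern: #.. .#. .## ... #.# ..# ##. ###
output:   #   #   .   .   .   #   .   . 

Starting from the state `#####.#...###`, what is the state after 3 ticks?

tick 1: ......##.#...
tick 2: #....#...##.#
tick 3: .#..###.#....

.#..###.#....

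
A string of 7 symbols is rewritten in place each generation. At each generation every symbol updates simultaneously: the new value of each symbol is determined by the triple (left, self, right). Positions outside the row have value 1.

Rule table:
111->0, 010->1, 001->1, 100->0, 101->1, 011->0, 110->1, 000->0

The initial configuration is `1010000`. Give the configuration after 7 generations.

1001111

1110001
0010010
0110111
1011000
1101001
0111010
1001111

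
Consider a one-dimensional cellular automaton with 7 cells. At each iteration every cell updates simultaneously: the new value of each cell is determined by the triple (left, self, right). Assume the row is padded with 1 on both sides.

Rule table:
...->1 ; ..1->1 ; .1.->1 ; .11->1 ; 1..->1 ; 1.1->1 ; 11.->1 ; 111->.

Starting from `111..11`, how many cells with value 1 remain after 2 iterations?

5

..1111.
111..11
count of 1: 5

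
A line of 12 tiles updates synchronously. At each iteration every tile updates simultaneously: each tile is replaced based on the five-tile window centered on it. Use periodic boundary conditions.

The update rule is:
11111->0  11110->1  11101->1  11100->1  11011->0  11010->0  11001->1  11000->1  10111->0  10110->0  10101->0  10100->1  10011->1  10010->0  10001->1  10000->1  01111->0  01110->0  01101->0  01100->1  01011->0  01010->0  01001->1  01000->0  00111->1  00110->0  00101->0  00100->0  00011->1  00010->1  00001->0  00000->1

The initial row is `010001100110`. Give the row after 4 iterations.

000110111011
111000001001
011111010111
000011000001

000011000001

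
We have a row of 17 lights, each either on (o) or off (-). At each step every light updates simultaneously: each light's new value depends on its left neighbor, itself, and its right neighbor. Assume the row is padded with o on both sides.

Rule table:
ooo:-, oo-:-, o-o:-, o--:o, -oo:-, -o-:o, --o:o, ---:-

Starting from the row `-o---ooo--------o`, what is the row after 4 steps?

-oooo----oooooo-o

-oo-o---o------o-
----oo-ooo----oo-
o--o------o--o---
-oooo----oooooo-o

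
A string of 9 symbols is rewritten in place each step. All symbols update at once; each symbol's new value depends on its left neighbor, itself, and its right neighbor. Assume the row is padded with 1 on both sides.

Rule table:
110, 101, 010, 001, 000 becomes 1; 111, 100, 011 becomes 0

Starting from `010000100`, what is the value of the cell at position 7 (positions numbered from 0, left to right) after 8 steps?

0

110111101
011000110
101011011
111101100
000110101
011011110
101100011
110101100
position 7 holds 0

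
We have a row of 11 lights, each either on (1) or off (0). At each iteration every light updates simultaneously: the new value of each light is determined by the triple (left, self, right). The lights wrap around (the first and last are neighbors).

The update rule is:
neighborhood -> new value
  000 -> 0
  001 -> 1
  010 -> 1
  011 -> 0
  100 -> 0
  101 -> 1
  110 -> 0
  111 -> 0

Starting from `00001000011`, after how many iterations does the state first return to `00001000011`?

iteration 1: 00011000100
iteration 2: 00100001100
iteration 3: 01100010000
iteration 4: 10000110000
iteration 5: 10001000001
iteration 6: 00011000010
iteration 7: 00100000110
iteration 8: 01100001000
iteration 9: 10000011000
iteration 10: 10000100001
iteration 11: 00001100010
iteration 12: 00010000110
iteration 13: 00110001000
iteration 14: 01000011000
iteration 15: 11000100000
iteration 16: 00001100001
iteration 17: 00010000011
iteration 18: 00110000100
iteration 19: 01000001100
iteration 20: 11000010000
iteration 21: 00000110001
iteration 22: 00001000011

22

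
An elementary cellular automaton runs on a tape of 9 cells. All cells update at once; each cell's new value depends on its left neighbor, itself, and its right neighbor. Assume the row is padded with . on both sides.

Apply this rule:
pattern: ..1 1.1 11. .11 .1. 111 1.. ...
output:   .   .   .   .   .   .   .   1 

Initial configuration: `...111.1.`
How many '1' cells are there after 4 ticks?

tick 1: 11.......
tick 2: ...111111
tick 3: 11.......  (repeats tick 1; period 2)
tick 4: ...111111
count of 1: 6

6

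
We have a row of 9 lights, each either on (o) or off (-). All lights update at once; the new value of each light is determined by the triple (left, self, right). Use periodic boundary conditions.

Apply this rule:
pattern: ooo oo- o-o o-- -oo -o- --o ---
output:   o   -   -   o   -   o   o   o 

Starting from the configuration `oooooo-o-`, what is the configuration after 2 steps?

o-oo-oooo

-oooo--o-
o-oo-oooo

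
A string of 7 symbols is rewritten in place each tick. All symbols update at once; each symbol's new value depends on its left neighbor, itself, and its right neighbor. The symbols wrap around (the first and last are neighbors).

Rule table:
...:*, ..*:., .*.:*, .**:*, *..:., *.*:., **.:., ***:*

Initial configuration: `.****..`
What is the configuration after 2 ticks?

.***..*
.**...*

.**...*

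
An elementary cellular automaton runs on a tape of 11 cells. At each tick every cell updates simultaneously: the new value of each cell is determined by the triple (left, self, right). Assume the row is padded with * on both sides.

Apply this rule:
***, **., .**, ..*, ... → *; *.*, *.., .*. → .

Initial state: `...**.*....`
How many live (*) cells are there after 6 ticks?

.****...***
.****.*****
.****.*****  (fixed point — unchanged through tick 6)
count of *: 9

9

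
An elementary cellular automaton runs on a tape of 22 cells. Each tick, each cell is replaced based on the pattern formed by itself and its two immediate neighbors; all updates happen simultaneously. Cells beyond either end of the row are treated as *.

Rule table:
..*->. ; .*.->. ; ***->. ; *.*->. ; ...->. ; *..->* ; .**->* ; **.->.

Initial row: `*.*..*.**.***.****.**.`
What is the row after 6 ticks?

tick 1: ...*...*..*...*....*..
tick 2: *...*...*..*...*....*.
tick 3: .*...*...*..*...*.....
tick 4: ..*...*...*..*...*....
tick 5: *..*...*...*..*...*...
tick 6: .*..*...*...*..*...*..

.*..*...*...*..*...*..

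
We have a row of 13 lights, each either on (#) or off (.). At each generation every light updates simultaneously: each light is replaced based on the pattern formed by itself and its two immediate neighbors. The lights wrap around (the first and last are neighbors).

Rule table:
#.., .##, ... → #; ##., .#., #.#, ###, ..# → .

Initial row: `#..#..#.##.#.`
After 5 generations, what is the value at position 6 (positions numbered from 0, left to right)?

.#..#...#....
..#..##..####
#..#.#.#.#...
.#........##.
..#######.#.#
position 6 holds #

#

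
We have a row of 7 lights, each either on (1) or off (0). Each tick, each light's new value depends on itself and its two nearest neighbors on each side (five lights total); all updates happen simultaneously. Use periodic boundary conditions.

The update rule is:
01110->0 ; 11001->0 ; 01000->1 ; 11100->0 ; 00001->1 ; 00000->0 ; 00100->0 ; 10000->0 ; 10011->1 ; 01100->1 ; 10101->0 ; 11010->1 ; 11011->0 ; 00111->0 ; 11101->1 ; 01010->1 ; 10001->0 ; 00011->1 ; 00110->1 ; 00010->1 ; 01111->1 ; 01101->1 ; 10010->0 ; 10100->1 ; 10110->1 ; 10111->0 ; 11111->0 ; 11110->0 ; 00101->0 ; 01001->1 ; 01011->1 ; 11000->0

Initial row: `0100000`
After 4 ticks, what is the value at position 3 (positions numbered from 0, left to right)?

tick 1: 1010001
tick 2: 1111011
tick 3: 0001001
tick 4: 1010100
position 3 holds 0

0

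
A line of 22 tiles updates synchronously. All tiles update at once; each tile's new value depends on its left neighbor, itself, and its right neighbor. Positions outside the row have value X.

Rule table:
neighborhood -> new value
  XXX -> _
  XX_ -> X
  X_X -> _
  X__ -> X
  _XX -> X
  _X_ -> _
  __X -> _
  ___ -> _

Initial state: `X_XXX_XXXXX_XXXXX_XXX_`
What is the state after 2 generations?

X_X_X_X___X_X___X_X_X_
X______X_____X________

X______X_____X________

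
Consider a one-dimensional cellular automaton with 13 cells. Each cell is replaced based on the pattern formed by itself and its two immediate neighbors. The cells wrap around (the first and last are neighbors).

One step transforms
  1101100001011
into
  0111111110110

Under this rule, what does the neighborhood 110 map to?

1

At position 1 the neighborhood is 110; the next row has 1 there.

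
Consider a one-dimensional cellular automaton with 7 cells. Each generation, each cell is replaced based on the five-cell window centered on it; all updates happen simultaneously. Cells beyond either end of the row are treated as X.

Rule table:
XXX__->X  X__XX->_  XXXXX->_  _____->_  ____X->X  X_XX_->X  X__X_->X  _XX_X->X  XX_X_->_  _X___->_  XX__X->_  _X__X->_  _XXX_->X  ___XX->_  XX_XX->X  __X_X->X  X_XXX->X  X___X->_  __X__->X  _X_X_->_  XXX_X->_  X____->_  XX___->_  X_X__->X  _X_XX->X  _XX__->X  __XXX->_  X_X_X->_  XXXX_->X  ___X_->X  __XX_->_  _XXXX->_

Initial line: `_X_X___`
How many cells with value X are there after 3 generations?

___X___
__XX___
___X___
count of X: 1

1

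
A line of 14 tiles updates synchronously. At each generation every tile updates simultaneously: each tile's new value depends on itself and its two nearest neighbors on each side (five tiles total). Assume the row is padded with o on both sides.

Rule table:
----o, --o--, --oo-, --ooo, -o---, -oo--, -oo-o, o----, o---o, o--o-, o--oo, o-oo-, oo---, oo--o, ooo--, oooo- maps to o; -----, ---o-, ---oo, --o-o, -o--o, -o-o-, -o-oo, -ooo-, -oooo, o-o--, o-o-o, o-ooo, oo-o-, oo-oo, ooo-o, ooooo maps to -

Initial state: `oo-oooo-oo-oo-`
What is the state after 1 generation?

o----o--oo-oo-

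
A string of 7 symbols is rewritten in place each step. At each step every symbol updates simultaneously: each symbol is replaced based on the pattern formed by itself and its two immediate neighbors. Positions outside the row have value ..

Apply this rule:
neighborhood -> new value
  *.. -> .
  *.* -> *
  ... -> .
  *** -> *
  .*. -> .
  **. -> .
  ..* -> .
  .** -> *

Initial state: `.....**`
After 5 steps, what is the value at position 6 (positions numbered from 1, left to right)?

.....*.
.......
.......  (fixed point — unchanged through step 5)
position 6 holds .

.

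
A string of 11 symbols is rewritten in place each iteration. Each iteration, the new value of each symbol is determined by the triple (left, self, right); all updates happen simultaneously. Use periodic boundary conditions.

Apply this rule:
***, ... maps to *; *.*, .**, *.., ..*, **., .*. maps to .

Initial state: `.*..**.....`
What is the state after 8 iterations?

*..*..*****

.......****
.*****..**.
..***......
*..*..*****
.......****  (repeats iteration 1; period 4)
iteration 8: *..*..*****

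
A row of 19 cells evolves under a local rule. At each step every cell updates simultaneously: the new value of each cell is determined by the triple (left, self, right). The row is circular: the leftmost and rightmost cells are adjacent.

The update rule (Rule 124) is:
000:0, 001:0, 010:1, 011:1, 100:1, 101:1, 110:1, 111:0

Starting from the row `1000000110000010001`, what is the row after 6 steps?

0001011111010011111

step 1: 1100000111000011001
step 2: 0110000101100011101
step 3: 1111000111110010111
step 4: 0001100100011011100
step 5: 0001110110011110110
step 6: 0001011111010011111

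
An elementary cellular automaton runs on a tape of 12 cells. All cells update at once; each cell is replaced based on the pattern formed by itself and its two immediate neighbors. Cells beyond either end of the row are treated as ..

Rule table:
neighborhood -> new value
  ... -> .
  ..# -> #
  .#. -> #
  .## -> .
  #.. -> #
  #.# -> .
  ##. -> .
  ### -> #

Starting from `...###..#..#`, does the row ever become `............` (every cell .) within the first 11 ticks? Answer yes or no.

no

..#.#.######
.##.#..####.
#...###.##.#
##.#.#.....#
...#.##...##
..##...#.#..
.#..#.##.##.
#####......#
.###.#....##
#.#..##..#..
#.###..####.
tick 11 is #.###..####., still not uniform .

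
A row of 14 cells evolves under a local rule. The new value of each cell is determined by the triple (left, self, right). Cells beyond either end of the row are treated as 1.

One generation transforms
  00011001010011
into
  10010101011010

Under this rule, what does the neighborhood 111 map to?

At position 13 the neighborhood is 111; the next row has 0 there.

0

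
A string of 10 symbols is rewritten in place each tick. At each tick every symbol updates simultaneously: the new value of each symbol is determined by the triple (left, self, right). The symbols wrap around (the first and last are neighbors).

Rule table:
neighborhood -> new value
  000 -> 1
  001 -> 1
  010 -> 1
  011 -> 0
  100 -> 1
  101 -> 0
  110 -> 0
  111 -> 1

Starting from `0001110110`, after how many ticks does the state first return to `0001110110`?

6

1110100001
1100111110
0011011100
1100001011
1011111001
0001110110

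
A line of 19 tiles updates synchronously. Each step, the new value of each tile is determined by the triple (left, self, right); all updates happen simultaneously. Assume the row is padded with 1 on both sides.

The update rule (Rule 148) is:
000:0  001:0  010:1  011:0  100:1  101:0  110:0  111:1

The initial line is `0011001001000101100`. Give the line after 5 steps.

1000101101100100010
0100100000010110010
0110110000010001010
0000001000011001010
1000001100000101010

1000001100000101010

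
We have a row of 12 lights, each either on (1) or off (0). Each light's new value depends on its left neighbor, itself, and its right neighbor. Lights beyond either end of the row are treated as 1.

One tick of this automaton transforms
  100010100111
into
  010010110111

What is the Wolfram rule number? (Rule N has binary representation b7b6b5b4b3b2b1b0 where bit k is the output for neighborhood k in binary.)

156

position 10: 111 → 1  (bit 7 = 1)
position 0: 110 → 0  (bit 6 = 0)
position 5: 101 → 0  (bit 5 = 0)
position 1: 100 → 1  (bit 4 = 1)
position 9: 011 → 1  (bit 3 = 1)
position 4: 010 → 1  (bit 2 = 1)
position 3: 001 → 0  (bit 1 = 0)
position 2: 000 → 0  (bit 0 = 0)
bits b7..b0 = 10011100 = 156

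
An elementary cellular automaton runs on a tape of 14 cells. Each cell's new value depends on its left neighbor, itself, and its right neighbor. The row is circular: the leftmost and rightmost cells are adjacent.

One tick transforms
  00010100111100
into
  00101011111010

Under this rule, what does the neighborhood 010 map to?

At position 3 the neighborhood is 010; the next row has 0 there.

0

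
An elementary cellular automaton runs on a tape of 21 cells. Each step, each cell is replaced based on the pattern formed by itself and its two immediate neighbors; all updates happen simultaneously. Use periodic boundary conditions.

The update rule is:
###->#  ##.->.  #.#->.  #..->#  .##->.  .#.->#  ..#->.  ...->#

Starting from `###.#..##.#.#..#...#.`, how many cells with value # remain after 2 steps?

step 1: .#..##....#.##.###.#.
step 2: .##...###.#.....#..##
count of #: 9

9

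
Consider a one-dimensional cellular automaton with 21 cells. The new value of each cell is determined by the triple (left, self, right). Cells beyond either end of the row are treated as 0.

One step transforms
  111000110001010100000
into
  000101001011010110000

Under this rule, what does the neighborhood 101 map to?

At position 12 the neighborhood is 101; the next row has 0 there.

0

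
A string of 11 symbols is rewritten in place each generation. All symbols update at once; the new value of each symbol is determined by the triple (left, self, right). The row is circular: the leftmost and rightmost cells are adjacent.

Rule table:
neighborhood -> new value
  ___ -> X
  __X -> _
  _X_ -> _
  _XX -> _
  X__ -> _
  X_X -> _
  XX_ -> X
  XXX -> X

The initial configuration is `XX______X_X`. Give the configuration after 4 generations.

XX_XXXX____
_X__XXX_XX_
_____XX__X_
XXXX__X____

XXXX__X____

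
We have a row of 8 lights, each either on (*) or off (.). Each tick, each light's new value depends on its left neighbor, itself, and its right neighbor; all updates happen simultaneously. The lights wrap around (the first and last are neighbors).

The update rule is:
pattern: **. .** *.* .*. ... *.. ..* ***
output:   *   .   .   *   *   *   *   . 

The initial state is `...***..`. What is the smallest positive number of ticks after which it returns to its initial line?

***..***
..***...
**..****
.***....
*..*****
***.....
..******
**.....*
.******.
*.....**
******..
.....***
*****..*
....***.
****..**
...***..

16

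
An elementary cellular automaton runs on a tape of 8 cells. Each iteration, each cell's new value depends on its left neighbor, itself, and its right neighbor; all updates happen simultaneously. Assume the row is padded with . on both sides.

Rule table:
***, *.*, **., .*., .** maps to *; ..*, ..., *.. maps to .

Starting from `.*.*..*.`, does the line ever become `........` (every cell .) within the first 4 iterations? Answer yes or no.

no

iteration 1: .***..*.
iteration 2: .***..*.  (fixed point — unchanged through iteration 4)
iteration 4 is .***..*., still not uniform .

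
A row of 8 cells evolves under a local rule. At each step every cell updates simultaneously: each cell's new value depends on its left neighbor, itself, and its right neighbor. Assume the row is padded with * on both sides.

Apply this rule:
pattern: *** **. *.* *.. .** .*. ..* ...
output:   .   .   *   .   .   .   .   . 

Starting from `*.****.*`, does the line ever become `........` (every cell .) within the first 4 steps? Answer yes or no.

yes

.*....*.
*......*
........
all cells are . at step 3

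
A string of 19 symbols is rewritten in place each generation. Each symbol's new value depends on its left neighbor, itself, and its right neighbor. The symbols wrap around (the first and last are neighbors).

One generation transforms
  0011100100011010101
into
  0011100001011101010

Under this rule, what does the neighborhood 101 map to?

1

At position 13 the neighborhood is 101; the next row has 1 there.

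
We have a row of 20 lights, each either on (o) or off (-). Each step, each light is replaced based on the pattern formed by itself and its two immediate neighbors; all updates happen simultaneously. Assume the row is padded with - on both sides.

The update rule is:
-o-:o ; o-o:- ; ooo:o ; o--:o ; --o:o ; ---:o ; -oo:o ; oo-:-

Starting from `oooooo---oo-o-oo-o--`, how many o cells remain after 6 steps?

14

ooooo-oooo--o-o--ooo
oooo--ooo-ooo-ooooo-
ooo-oooo--oo--oooo-o
oo--ooo-ooo-ooooo--o
o-oooo--oo--oooo-ooo
o-ooo-ooo-ooooo--oo-
count of o: 14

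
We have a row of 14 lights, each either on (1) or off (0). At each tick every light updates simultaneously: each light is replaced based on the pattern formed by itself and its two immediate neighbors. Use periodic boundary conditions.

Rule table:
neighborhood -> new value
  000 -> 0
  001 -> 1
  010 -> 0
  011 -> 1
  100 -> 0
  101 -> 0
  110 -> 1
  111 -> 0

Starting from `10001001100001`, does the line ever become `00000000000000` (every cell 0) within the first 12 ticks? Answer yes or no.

tick 1: 10010011100011
tick 2: 10100110100110
tick 3: 00001110001110
tick 4: 00011010011010
tick 5: 00111000111000
tick 6: 01101001101000
tick 7: 11100011100000
tick 8: 10100110100001
tick 9: 10001110000011
tick 10: 10011010000110
tick 11: 00111000001110
tick 12: 01101000011010
tick 12 is 01101000011010, still not uniform 0

no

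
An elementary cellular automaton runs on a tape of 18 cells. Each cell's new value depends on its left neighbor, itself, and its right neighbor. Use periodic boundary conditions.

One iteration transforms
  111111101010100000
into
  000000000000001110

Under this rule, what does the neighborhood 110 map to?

0

At position 6 the neighborhood is 110; the next row has 0 there.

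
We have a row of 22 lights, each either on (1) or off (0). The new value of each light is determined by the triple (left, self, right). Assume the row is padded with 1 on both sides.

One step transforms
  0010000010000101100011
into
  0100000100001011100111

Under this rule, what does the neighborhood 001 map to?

At position 1 the neighborhood is 001; the next row has 1 there.

1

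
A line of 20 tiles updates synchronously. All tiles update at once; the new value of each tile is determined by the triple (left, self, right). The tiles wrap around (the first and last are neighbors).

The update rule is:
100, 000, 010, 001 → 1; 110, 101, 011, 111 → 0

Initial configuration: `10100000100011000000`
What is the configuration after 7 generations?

11111111111100111111

generation 1: 10111111111100111111
generation 2: 00000000000011000000
generation 3: 11111111111100111111
generation 4: 00000000000011000000  (repeats generation 2; period 2)
generation 7: 11111111111100111111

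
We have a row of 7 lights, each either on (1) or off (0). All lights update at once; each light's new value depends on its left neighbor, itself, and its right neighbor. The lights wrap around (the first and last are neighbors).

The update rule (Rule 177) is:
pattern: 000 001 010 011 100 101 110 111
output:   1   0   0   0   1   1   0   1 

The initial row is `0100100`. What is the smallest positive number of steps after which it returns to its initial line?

14

step 1: 0010011
step 2: 1001000
step 3: 0100110
step 4: 0010001
step 5: 1001100
step 6: 0100010
step 7: 0011001
step 8: 1000100
step 9: 0110010
step 10: 0001001
step 11: 1100100
step 12: 0010010
step 13: 1001001
step 14: 0100100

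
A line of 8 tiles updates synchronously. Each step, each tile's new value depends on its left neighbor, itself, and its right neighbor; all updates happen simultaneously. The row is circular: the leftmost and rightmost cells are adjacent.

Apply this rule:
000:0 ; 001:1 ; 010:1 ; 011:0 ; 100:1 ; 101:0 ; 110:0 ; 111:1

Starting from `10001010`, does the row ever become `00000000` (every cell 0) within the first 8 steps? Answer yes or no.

no

11011010
00000010
00000111
10001010  (repeats step 0; period 4)
step 8: 10001010
step 8 is 10001010, still not uniform 0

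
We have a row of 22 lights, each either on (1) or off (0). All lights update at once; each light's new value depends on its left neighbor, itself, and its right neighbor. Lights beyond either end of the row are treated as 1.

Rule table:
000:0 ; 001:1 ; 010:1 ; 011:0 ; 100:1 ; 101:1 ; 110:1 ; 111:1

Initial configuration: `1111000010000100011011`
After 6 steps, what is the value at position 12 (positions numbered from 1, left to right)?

1111100111001110101101
1111111011110111110110
1111111101111011111011
1111111110111101111101
1111111111011110111110
1111111111101111011111
position 12 holds 0

0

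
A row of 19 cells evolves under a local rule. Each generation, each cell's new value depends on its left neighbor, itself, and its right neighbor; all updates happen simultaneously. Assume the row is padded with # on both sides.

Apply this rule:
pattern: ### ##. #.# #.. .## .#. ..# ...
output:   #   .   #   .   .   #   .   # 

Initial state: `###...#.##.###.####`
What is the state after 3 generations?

..#....##..####.#.#

generation 1: ##..#.##..#.#.#.###
generation 2: #...##....######.##
generation 3: ..#....##..####.#.#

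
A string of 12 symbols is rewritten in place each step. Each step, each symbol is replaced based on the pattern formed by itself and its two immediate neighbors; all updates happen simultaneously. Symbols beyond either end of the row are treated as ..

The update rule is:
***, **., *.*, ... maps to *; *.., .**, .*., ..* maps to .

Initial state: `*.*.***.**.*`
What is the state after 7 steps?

.*.*.***.**.
..*.*.***.*.
*..*.*.***..
....*.*.**.*
***..*.*.**.
.**...*.*.*.
..*.*..*.*..

..*.*..*.*..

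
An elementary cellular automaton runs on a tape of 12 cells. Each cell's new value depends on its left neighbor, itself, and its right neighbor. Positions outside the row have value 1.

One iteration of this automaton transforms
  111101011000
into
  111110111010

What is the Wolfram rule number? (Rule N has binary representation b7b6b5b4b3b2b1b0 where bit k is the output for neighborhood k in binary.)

233

position 0: 111 → 1  (bit 7 = 1)
position 3: 110 → 1  (bit 6 = 1)
position 4: 101 → 1  (bit 5 = 1)
position 9: 100 → 0  (bit 4 = 0)
position 7: 011 → 1  (bit 3 = 1)
position 5: 010 → 0  (bit 2 = 0)
position 11: 001 → 0  (bit 1 = 0)
position 10: 000 → 1  (bit 0 = 1)
bits b7..b0 = 11101001 = 233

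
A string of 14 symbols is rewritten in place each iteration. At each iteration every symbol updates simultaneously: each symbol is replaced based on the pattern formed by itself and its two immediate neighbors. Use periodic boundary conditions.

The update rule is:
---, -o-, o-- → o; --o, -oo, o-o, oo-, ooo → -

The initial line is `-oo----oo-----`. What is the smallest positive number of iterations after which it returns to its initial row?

28

---ooo---ooooo
oo----oo------
--ooo---ooooo-
o----oo------o
-ooo---ooooo--
----oo------oo
ooo---ooooo---
---oo------oo-
oo---ooooo---o
--oo------oo--
o---ooooo---oo
-oo------oo---
---ooooo---ooo
oo------oo----
--ooooo---ooo-
o------oo----o
-ooooo---ooo--
------oo----oo
ooooo---ooo---
-----oo----oo-
oooo---ooo---o
----oo----oo--
ooo---ooo---oo
---oo----oo---
oo---ooo---ooo
--oo----oo----
o---ooo---oooo
-oo----oo-----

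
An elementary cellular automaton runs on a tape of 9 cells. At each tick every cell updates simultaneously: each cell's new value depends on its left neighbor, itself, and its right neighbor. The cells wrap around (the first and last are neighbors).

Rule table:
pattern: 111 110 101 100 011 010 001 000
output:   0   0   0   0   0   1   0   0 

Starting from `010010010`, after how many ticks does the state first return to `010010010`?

010010010

1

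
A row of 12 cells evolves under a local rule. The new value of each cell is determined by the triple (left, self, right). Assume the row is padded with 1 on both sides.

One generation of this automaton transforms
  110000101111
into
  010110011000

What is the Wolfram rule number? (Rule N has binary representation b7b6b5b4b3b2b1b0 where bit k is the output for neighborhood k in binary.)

105

position 0: 111 → 0  (bit 7 = 0)
position 1: 110 → 1  (bit 6 = 1)
position 7: 101 → 1  (bit 5 = 1)
position 2: 100 → 0  (bit 4 = 0)
position 8: 011 → 1  (bit 3 = 1)
position 6: 010 → 0  (bit 2 = 0)
position 5: 001 → 0  (bit 1 = 0)
position 3: 000 → 1  (bit 0 = 1)
bits b7..b0 = 01101001 = 105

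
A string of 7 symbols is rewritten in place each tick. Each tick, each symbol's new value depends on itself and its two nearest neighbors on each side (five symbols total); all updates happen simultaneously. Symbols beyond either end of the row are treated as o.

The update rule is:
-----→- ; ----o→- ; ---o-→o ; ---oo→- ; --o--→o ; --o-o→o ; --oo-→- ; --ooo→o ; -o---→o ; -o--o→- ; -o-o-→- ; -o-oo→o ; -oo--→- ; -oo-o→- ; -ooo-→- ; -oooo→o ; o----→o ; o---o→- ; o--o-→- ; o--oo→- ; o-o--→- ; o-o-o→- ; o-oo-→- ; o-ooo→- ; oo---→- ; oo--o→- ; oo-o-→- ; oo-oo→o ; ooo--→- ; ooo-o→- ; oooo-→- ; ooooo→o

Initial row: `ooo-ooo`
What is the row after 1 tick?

o--o-oo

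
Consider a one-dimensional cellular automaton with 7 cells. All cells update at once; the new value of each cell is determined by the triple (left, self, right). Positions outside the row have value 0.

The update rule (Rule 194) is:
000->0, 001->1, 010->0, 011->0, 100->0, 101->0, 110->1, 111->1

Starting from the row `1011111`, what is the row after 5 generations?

0001111
0010111
0100011
1000101
0001000

0001000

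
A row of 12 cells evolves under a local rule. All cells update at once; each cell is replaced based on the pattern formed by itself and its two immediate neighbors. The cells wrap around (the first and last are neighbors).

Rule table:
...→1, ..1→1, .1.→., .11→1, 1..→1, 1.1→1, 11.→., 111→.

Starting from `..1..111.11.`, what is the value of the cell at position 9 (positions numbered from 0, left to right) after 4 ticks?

tick 1: 11.111..11.1
tick 2: ..11..111.11
tick 3: 111.111..11.
tick 4: 1..11..111.1
position 9 holds 1

1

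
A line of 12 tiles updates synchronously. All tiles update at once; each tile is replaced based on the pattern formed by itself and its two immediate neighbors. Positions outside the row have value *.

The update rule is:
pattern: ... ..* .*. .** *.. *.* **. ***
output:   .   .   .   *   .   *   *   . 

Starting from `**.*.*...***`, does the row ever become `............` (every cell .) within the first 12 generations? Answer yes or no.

yes

generation 1: .**.*....*..
generation 2: ****........
generation 3: ...*........
generation 4: ............
all cells are . at generation 4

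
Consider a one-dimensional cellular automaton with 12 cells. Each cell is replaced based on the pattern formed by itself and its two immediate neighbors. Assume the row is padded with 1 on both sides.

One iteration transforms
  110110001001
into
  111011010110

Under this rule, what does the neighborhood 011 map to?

0

At position 3 the neighborhood is 011; the next row has 0 there.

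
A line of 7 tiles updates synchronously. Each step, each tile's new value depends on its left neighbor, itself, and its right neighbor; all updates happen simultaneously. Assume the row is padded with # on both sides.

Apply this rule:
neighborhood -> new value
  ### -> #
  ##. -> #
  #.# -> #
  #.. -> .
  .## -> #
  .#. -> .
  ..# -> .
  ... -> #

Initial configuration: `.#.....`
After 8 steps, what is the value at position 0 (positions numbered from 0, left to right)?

step 1: #..###.
step 2: #..####
step 3: #..####  (fixed point — unchanged through step 8)
position 0 holds #

#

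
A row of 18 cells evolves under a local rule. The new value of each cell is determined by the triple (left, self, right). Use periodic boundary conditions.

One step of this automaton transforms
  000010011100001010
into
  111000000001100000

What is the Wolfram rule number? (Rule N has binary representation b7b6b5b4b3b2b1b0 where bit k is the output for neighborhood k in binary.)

position 8: 111 → 0  (bit 7 = 0)
position 9: 110 → 0  (bit 6 = 0)
position 15: 101 → 0  (bit 5 = 0)
position 5: 100 → 0  (bit 4 = 0)
position 7: 011 → 0  (bit 3 = 0)
position 4: 010 → 0  (bit 2 = 0)
position 3: 001 → 0  (bit 1 = 0)
position 0: 000 → 1  (bit 0 = 1)
bits b7..b0 = 00000001 = 1

1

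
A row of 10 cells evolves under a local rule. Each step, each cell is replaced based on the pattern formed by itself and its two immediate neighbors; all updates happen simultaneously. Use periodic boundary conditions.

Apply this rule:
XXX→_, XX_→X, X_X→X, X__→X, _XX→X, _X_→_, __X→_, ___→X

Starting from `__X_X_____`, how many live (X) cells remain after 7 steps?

X__X_XXXXX
XX__XX____
XXX_XXXXX_
X_XXX___XX
XXX_XXX_X_
X_XXX_XX_X
XXX_XXXXXX
count of X: 9

9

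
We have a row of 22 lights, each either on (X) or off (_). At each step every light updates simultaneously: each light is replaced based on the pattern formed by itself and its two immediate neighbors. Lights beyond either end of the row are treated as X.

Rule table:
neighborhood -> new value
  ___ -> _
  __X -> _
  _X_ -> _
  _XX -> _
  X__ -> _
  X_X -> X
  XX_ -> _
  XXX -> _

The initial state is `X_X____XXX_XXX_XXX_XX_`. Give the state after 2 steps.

step 1: _X________X___X___X__X
step 2: X_____________________

X_____________________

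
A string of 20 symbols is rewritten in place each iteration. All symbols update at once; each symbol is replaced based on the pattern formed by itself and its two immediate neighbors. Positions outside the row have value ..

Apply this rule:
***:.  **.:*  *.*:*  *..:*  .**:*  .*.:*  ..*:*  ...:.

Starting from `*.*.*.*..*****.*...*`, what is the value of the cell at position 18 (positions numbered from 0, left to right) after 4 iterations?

*

**********...****.**
*........**.**..****
**......*********..*
***....**.......****
position 18 holds *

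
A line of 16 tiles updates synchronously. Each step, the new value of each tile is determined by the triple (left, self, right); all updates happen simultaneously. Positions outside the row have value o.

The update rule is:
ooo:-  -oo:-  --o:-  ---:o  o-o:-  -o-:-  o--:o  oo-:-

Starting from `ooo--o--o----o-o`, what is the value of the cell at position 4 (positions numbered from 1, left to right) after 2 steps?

-

---o--o--ooo----
oo--o--o----ooo-
position 4 holds -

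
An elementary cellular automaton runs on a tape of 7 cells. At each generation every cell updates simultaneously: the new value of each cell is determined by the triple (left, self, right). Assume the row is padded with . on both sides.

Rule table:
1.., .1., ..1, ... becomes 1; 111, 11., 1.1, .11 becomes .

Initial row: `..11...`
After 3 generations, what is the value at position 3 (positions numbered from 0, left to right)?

generation 1: 11..111
generation 2: ..11...  (repeats generation 0; period 2)
generation 3: 11..111
position 3 holds .

.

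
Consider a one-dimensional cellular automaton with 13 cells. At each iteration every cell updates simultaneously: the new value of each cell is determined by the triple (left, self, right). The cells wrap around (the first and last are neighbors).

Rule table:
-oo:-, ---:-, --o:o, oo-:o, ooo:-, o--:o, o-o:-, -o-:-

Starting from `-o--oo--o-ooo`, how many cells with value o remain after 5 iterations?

--oo-ooo----o
oo-o---oo--o-
-o--o-o-ooo--
o-oo------oo-
---oo----o-o-
count of o: 4

4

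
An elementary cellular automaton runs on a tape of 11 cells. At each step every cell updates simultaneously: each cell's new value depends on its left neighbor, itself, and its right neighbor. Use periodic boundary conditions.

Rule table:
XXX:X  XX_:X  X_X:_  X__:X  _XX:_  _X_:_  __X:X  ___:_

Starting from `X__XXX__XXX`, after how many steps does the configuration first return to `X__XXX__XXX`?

22

XXX_XXXX_XX
XXX__XXX__X
XXXXX_XXXX_
_XXXX__XXX_
X_XXXXX_XXX
X__XXXX__XX
XXX_XXXXX_X
XXX__XXXX__
_XXXX_XXXXX
__XXX__XXXX
XX_XXXX_XXX
XX__XXX__XX
XXXX_XXXX_X
XXXX__XXX__
_XXXXX_XXXX
__XXXX__XXX
XX_XXXXX_XX
XX__XXXX__X
XXXX_XXXXX_
_XXX__XXXX_
X_XXXX_XXXX
X__XXX__XXX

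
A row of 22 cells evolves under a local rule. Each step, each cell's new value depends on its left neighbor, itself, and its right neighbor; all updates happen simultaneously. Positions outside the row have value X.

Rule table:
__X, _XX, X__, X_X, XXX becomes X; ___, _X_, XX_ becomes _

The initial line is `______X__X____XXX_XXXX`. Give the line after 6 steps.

step 1: X____X_XX_X__XXX_XXXXX
step 2: _X__X_XX_X_XXXX_XXXXXX
step 3: X_XX_XX_X_XXXX_XXXXXXX
step 4: _XX_XX_X_XXXX_XXXXXXXX
step 5: XX_XX_X_XXXX_XXXXXXXXX
step 6: X_XX_X_XXXX_XXXXXXXXXX

X_XX_X_XXXX_XXXXXXXXXX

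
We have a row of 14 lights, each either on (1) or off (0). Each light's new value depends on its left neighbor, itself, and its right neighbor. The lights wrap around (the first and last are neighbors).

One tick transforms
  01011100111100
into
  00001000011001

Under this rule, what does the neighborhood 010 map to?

0

At position 1 the neighborhood is 010; the next row has 0 there.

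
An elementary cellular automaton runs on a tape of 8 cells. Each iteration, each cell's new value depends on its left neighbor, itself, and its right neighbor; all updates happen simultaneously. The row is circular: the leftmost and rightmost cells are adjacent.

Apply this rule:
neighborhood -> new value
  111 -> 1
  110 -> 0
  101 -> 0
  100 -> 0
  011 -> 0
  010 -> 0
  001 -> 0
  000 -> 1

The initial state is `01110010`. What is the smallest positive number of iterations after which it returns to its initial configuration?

6

00100000
10001111
00100111
00000010
11111000
01110010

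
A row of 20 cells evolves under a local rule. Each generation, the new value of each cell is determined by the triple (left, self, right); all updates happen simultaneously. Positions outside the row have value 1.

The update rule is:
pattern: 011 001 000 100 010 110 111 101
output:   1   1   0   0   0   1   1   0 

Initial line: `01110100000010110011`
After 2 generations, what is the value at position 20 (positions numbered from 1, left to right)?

generation 1: 01110000000100110111
generation 2: 01110000001001110111
position 20 holds 1

1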